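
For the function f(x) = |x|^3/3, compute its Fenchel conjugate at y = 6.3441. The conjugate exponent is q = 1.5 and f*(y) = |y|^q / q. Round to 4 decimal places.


The conjugate exponent q satisfies 1/p + 1/q = 1.
p = 3, so q = 3/(3 - 1) = 1.5
|y|^q = 6.3441^1.5 = 15.9792
f*(6.3441) = 15.9792 / 1.5 = 10.6528


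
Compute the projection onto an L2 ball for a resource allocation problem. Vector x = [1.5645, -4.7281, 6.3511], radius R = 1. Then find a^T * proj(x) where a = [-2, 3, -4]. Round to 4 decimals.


Step 1: Compute ||x|| (intermediates to 6 decimals).
||x|| = sqrt(1.5645^2 + (-4.7281)^2 + 6.3511^2) = 8.070877
Step 2: Project.
Since ||x|| > R, scale = R/||x|| = 1/8.070877 = 0.123902, proj(x) = scale * x
proj(x) = [0.193845, -0.585821, 0.786914]
Step 3: Dot product.
a^T * proj(x) = -2*0.193845 + 3*(-0.585821) - 4*0.786914 = -5.2928


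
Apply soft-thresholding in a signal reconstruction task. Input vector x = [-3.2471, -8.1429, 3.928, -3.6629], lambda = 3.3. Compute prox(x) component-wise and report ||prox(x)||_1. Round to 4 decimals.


Soft-thresholding with lambda = 3.3:
prox(-3.2471) = sign(-3.2471)*max(|-3.2471| - 3.3, 0) = 0.0
prox(-8.1429) = sign(-8.1429)*max(|-8.1429| - 3.3, 0) = -4.8429
prox(3.928) = sign(3.928)*max(|3.928| - 3.3, 0) = 0.628
prox(-3.6629) = sign(-3.6629)*max(|-3.6629| - 3.3, 0) = -0.3629
prox(x) = [0.0, -4.8429, 0.628, -0.3629]
||prox(x)||_1 = 0.0 + 4.8429 + 0.628 + 0.3629 = 5.8338


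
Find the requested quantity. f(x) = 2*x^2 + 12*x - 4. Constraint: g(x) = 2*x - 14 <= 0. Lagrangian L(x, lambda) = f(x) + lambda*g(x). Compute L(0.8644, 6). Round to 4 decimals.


Step 1: Evaluate f(x).
f(0.8644) = 2*0.8644^2 + 12*0.8644 - 4 = 7.8672
Step 2: Evaluate g(x).
g(0.8644) = 2*0.8644 - 14 = -12.2712
Step 3: Compute Lagrangian.
L = 7.8672 + 6*-12.2712 = -65.76


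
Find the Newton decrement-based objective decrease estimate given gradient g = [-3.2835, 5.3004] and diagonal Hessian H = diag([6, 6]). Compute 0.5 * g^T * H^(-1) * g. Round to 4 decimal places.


Step 1: H is diagonal, so H^(-1) * g = [-0.5473, 0.8834].
Step 2: g^T H^(-1) g = sum_i g_i^2 / H_ii
  = (-3.2835)^2/6 + (5.3004)^2/6
  = 1.7969 + 4.6824 = 6.4793
Step 3: Objective decrease = 0.5 * g^T H^(-1) g = 3.2396


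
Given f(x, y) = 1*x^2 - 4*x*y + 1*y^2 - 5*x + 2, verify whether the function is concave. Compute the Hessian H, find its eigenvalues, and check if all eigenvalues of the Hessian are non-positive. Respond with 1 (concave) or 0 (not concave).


The Hessian of f(x,y) = 1*x^2 - 4*x*y + 1*y^2 - 5*x + 2 is:
H = [[2, -4], [-4, 2]]
Trace = 2 + 2 = 4
Determinant = 2*2 - (-4)^2 = -12
Discriminant = (4)^2 - 4*-12 = 64.0
Eigenvalues: lambda_1 = -2.0, lambda_2 = 6.0
The function is not concave.

0


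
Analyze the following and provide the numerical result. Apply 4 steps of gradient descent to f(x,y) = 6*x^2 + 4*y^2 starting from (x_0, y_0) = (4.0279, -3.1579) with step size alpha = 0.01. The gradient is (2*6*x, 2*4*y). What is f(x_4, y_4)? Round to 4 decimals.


Gradient descent on f(x,y) = 6*x^2 + 4*y^2.
Starting point: (4.0279, -3.1579), alpha = 0.01
Step 1: grad_x = 2*6*4.0279 = 48.3348, grad_y = 2*4*-3.1579 = -25.2632
  x_1 = 4.0279 - 0.01*48.3348 = 3.5446
  y_1 = -3.1579 - 0.01*-25.2632 = -2.9053
Step 2: grad_x = 2*6*3.5446 = 42.5346, grad_y = 2*4*-2.9053 = -23.2421
  x_2 = 3.5446 - 0.01*42.5346 = 3.1192
  y_2 = -2.9053 - 0.01*-23.2421 = -2.6728
Step 3: grad_x = 2*6*3.1192 = 37.4305, grad_y = 2*4*-2.6728 = -21.3828
  x_3 = 3.1192 - 0.01*37.4305 = 2.7449
  y_3 = -2.6728 - 0.01*-21.3828 = -2.459
Step 4: grad_x = 2*6*2.7449 = 32.9388, grad_y = 2*4*-2.459 = -19.6722
  x_4 = 2.7449 - 0.01*32.9388 = 2.4155
  y_4 = -2.459 - 0.01*-19.6722 = -2.2623
f(2.4155, -2.2623) = 6*2.4155^2 + 4*(-2.2623)^2 = 55.4802


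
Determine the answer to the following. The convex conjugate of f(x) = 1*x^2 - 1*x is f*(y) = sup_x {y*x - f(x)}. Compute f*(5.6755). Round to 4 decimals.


f*(y) = sup_x {y*x - a*x^2 - b*x} = sup_x {(y-b)*x - a*x^2}
FOC: (y - b) - 2a*x = 0 => x* = (y - b)/(2a)
x* = (5.6755 + 1)/(2*1) = 3.3378
f*(5.6755) = (y-b)^2/(4a) = (5.6755 + 1)^2/(4*1)
= 44.5623/4 = 11.1406


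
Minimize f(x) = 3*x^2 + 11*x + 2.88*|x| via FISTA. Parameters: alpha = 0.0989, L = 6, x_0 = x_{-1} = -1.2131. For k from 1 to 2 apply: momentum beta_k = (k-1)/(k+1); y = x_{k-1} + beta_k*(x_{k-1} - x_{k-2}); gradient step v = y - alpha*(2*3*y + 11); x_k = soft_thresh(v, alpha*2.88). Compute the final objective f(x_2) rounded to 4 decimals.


FISTA on f(x) = 3*x^2 + 11*x + 2.88*|x|
L = 6, alpha = 0.0989
Iteration 1: beta = 0.0, y = -1.2131 + 0.0*(-1.2131 + 1.2131) = -1.2131
  grad(y) = 3.7214, v = y - alpha*grad = -1.5811
  prox(v) = soft_thresh(-1.5811, 0.2848) = -1.2963
Iteration 2: beta = 0.3333, y = -1.2963 + 0.3333*(-1.2963 + 1.2131) = -1.3241
  grad(y) = 3.0557, v = y - alpha*grad = -1.6263
  prox(v) = soft_thresh(-1.6263, 0.2848) = -1.3414
f(x_2) = 3*(-1.3414)^2 + 11*(-1.3414) + 2.88*|-1.3414| = -5.4941


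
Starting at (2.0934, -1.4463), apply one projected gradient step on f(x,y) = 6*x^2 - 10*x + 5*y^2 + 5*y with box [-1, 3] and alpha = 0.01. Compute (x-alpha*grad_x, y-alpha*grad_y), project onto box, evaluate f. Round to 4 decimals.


Step 1: Compute gradient at (2.0934, -1.4463).
grad_x = 2*6*2.0934 - 10 = 15.1208
grad_y = 2*5*-1.4463 + 5 = -9.463
Step 2: Gradient step.
x_raw = 2.0934 - 0.01*15.1208 = 1.9422
y_raw = -1.4463 - 0.01*-9.463 = -1.3517
Step 3: Project onto [-1, 3].
x_proj = clip(1.9422) = 1.9422
y_proj = clip(-1.3517) = -1.0
Step 4: Evaluate f.
f(1.9422, -1.0) = 3.2107


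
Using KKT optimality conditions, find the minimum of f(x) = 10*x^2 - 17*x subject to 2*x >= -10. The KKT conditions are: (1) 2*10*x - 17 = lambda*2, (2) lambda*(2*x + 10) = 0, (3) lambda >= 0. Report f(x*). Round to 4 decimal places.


Step 1: Try lambda = 0 (constraint inactive).
Stationarity: 2*10*x - 17 = 0
x* = 17/(2*10) = 0.85
Check constraint: 2*0.85 = 1.7 >= -10 -- satisfied.
Step 2: Compute optimal value.
f(x*) = 10*0.85^2 - 17*0.85 = -7.225


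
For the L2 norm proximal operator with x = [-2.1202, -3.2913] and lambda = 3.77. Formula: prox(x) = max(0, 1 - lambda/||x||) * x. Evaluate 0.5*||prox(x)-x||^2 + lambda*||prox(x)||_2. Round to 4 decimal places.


Step 1: Compute ||x||.
||x|| = 3.9151
Step 2: Compute scaling factor.
scale = max(0, 1 - 3.77/3.9151) = 0.0371
Step 3: prox(x) = [-0.0786, -0.122]
||prox(x)|| = 0.1451
Step 4: Proximal objective.
0.5*||prox-x||^2 = 7.1065
lambda*||prox|| = 0.547
Total = 7.6534


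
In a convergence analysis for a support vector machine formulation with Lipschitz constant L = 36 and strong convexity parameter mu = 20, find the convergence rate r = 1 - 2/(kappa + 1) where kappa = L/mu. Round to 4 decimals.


Step 1: Compute the condition number.
kappa = L/mu = 36/20 = 1.8
Step 2: Compute the convergence rate.
r = 1 - 2/(kappa + 1) = 1 - 2*mu/(L + mu) = (L - mu)/(L + mu) = 16/56 = 0.2857


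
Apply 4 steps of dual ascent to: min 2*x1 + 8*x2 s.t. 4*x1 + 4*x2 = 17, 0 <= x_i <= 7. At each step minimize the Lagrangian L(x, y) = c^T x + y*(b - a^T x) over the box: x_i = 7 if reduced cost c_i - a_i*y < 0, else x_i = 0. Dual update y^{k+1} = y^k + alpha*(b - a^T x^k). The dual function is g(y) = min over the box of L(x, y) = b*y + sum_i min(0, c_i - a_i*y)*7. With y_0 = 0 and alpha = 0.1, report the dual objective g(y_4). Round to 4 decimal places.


Dual ascent for LP: min 2*x1 + 8*x2, 4*x1 + 4*x2 = 17, 0 <= x_i <= 7
Step 1: y^k = 0.0, reduced costs: (2.0, 8.0)
  x^k = (0.0, 0.0), subgradient = b - a^T x = 17.0
  y^{k+1} = 0.0 + 0.1*17.0 = 1.7
Step 2: y^k = 1.7, reduced costs: (-4.8, 1.2)
  x^k = (7.0, 0.0), subgradient = b - a^T x = -11.0
  y^{k+1} = 1.7 + 0.1*-11.0 = 0.6
Step 3: y^k = 0.6, reduced costs: (-0.4, 5.6)
  x^k = (7.0, 0.0), subgradient = b - a^T x = -11.0
  y^{k+1} = 0.6 + 0.1*-11.0 = -0.5
Step 4: y^k = -0.5, reduced costs: (4.0, 10.0)
  x^k = (0.0, 0.0), subgradient = b - a^T x = 17.0
  y^{k+1} = -0.5 + 0.1*17.0 = 1.2
Dual objective at y_4 = 1.2: reduced costs (-2.8, 3.2), box minimizer x = (7.0, 0.0)
g(y_4) = b*y + (c1 - a1*y)*x1 + (c2 - a2*y)*x2 = 17*1.2 + (-2.8)*7.0 + 3.2*0.0 = 20.4 - 19.6 + 0.0 = 0.8


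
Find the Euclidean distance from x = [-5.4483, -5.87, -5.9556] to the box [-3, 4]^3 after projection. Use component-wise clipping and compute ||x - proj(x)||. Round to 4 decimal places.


Project each component onto [-3, 4].
clip(-5.4483) = -3.0, clip(-5.87) = -3.0, clip(-5.9556) = -3.0
Projection = [-3.0, -3.0, -3.0]
Squared diffs: [5.9942, 8.2369, 8.7356]
Distance = sqrt(22.9667) = 4.7924


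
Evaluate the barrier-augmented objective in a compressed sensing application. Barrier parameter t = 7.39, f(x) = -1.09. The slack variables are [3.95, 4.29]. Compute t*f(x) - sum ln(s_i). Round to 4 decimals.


Step 1: Compute log-barrier.
ln values: [1.3737, 1.4563]
phi = -(1.3737 + 1.4563) = -2.83
Step 2: Compute augmented objective.
t*f(x) = 7.39*-1.09 = -8.0551
Total = -8.0551 - 2.83 = -10.8851


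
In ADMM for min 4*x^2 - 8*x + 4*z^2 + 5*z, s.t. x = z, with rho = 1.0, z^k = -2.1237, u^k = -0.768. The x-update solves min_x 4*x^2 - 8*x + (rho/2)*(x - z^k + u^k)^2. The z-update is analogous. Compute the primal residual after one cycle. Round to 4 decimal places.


ADMM iteration with rho = 1.0, z^k = -2.1237, u^k = -0.768
Step 1: x-update.
Minimize 4*x^2 - 8*x + (1.0/2)*(x + 2.1237 - 0.768)^2
FOC: (2*4 + 1.0)*x = 8 + 1.0*(-2.1237 + 0.768)
x^{k+1} = 0.7383
Step 2: z-update.
Minimize 4*z^2 + 5*z + (1.0/2)*(0.7383 - z - 0.768)^2
FOC: (2*4 + 1.0)*z = -5 + 1.0*(0.7383 - 0.768)
z^{k+1} = -0.5589
Step 3: u-update.
u^{k+1} = -0.768 + 0.7383 + 0.5589 = 0.5291
Step 4: Primal residual = |0.7383 + 0.5589| = 1.2971


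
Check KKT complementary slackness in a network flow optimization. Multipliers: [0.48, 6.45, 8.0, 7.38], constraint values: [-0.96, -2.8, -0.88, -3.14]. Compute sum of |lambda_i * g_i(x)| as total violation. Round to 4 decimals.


KKT complementary slackness check:
lambda_1 * g_1 = 0.48 * -0.96 = -0.4608
lambda_2 * g_2 = 6.45 * -2.8 = -18.06
lambda_3 * g_3 = 8.0 * -0.88 = -7.04
lambda_4 * g_4 = 7.38 * -3.14 = -23.1732
Total violation = 0.4608 + 18.06 + 7.04 + 23.1732 = 48.734


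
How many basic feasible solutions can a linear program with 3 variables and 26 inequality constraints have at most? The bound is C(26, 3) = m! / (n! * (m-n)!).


Each vertex corresponds to some choice of n active constraints out of m, so the number of vertices is at most C(m, n) = m! / (n!(m-n)!).
m = 26, n = 3
Numerator: 26 * 25 * 24
Denominator: 3! = 6
C(26, 3) = 2600


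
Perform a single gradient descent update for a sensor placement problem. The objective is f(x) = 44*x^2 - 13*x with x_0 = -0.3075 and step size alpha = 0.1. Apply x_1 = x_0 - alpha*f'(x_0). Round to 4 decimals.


We compute the gradient at x_0 and apply the update.
f'(x) = 88*x - 13
f'(-0.3075) = 88*-0.3075 - 13 = -40.06
x_1 = -0.3075 - 0.1*-40.06 = 3.6985


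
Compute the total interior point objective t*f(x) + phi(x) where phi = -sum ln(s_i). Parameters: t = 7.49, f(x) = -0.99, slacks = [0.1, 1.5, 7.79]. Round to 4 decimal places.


Step 1: Compute log-barrier.
ln values: [-2.3026, 0.4055, 2.0528]
phi = -(-2.3026 + 0.4055 + 2.0528) = -0.1557
Step 2: Compute augmented objective.
t*f(x) = 7.49*-0.99 = -7.4151
Total = -7.4151 - 0.1557 = -7.5708


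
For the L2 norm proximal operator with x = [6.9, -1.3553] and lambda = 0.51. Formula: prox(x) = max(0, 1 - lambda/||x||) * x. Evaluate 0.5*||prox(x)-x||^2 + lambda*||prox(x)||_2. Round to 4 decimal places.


Step 1: Compute ||x||.
||x|| = 7.0318
Step 2: Compute scaling factor.
scale = max(0, 1 - 0.51/7.0318) = 0.9275
Step 3: prox(x) = [6.3996, -1.257]
||prox(x)|| = 6.5218
Step 4: Proximal objective.
0.5*||prox-x||^2 = 0.1301
lambda*||prox|| = 3.3261
Total = 3.4562


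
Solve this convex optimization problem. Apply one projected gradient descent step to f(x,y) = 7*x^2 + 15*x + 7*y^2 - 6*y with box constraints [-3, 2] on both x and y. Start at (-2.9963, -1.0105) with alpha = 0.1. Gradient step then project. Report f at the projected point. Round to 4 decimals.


Step 1: Compute gradient at (-2.9963, -1.0105).
grad_x = 2*7*-2.9963 + 15 = -26.9482
grad_y = 2*7*-1.0105 - 6 = -20.147
Step 2: Gradient step.
x_raw = -2.9963 - 0.1*-26.9482 = -0.3015
y_raw = -1.0105 - 0.1*-20.147 = 1.0042
Step 3: Project onto [-3, 2].
x_proj = clip(-0.3015) = -0.3015
y_proj = clip(1.0042) = 1.0042
Step 4: Evaluate f.
f(-0.3015, 1.0042) = -2.8522


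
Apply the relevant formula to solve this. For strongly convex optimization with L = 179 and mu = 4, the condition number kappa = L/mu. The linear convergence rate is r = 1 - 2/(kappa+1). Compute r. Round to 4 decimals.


Step 1: Compute the condition number.
kappa = L/mu = 179/4 = 44.75
Step 2: Compute the convergence rate.
r = 1 - 2/(kappa + 1) = 1 - 2*mu/(L + mu) = (L - mu)/(L + mu) = 175/183 = 0.9563


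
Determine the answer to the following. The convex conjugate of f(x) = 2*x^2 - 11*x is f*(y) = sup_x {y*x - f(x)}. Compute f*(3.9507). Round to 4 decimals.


f*(y) = sup_x {y*x - a*x^2 - b*x} = sup_x {(y-b)*x - a*x^2}
FOC: (y - b) - 2a*x = 0 => x* = (y - b)/(2a)
x* = (3.9507 + 11)/(2*2) = 3.7377
f*(3.9507) = (y-b)^2/(4a) = (3.9507 + 11)^2/(4*2)
= 223.5234/8 = 27.9404


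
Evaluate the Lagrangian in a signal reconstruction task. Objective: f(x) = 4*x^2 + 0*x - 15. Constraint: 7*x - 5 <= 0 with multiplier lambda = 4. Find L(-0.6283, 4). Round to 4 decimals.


Step 1: Evaluate f(x).
f(-0.6283) = 4*(-0.6283)^2 + 0*(-0.6283) - 15 = -13.421
Step 2: Evaluate g(x).
g(-0.6283) = 7*-0.6283 - 5 = -9.3981
Step 3: Compute Lagrangian.
L = -13.421 + 4*-9.3981 = -51.0134


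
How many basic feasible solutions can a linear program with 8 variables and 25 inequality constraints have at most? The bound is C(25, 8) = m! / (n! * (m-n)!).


Each vertex corresponds to some choice of n active constraints out of m, so the number of vertices is at most C(m, n) = m! / (n!(m-n)!).
m = 25, n = 8
Numerator: 25 * 24 * 23 * 22 * 21 * 20 * 19 * 18
Denominator: 8! = 40320
C(25, 8) = 1081575


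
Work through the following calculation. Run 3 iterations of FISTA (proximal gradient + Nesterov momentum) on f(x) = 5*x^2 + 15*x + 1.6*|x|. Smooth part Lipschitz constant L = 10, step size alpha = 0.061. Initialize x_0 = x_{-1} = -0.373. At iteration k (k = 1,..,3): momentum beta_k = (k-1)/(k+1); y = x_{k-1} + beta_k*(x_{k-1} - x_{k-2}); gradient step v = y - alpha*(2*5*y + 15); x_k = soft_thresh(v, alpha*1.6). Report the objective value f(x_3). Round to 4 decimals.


FISTA on f(x) = 5*x^2 + 15*x + 1.6*|x|
L = 10, alpha = 0.061
Iteration 1: beta = 0.0, y = -0.373 + 0.0*(-0.373 + 0.373) = -0.373
  grad(y) = 11.27, v = y - alpha*grad = -1.0605
  prox(v) = soft_thresh(-1.0605, 0.0976) = -0.9629
Iteration 2: beta = 0.3333, y = -0.9629 + 0.3333*(-0.9629 + 0.373) = -1.1595
  grad(y) = 3.4051, v = y - alpha*grad = -1.3672
  prox(v) = soft_thresh(-1.3672, 0.0976) = -1.2696
Iteration 3: beta = 0.5, y = -1.2696 + 0.5*(-1.2696 + 0.9629) = -1.423
  grad(y) = 0.7703, v = y - alpha*grad = -1.47
  prox(v) = soft_thresh(-1.47, 0.0976) = -1.3724
f(x_3) = 5*(-1.3724)^2 + 15*(-1.3724) + 1.6*|-1.3724| = -8.9728


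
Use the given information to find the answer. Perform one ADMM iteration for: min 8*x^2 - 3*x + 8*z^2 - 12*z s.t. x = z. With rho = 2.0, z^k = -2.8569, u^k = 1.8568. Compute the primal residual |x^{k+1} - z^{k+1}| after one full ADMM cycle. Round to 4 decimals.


ADMM iteration with rho = 2.0, z^k = -2.8569, u^k = 1.8568
Step 1: x-update.
Minimize 8*x^2 - 3*x + (2.0/2)*(x + 2.8569 + 1.8568)^2
FOC: (2*8 + 2.0)*x = 3 + 2.0*(-2.8569 - 1.8568)
x^{k+1} = -0.3571
Step 2: z-update.
Minimize 8*z^2 - 12*z + (2.0/2)*(-0.3571 - z + 1.8568)^2
FOC: (2*8 + 2.0)*z = 12 + 2.0*(-0.3571 + 1.8568)
z^{k+1} = 0.8333
Step 3: u-update.
u^{k+1} = 1.8568 - 0.3571 - 0.8333 = 0.6664
Step 4: Primal residual = |-0.3571 - 0.8333| = 1.1904


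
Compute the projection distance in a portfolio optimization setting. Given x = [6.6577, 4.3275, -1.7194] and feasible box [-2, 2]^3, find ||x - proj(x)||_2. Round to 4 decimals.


Project each component onto [-2, 2].
clip(6.6577) = 2.0, clip(4.3275) = 2.0, clip(-1.7194) = -1.7194
Projection = [2.0, 2.0, -1.7194]
Squared diffs: [21.6942, 5.4173, 0.0]
Distance = sqrt(27.1115) = 5.2069


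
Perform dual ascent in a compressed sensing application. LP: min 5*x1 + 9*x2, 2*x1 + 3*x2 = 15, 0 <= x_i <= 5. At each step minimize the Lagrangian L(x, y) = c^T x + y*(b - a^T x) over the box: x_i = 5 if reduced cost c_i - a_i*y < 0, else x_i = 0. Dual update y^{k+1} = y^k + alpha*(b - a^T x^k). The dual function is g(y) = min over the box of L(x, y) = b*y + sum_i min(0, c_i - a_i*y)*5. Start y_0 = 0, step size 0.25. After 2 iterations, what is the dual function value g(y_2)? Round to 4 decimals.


Dual ascent for LP: min 5*x1 + 9*x2, 2*x1 + 3*x2 = 15, 0 <= x_i <= 5
Step 1: y^k = 0.0, reduced costs: (5.0, 9.0)
  x^k = (0.0, 0.0), subgradient = b - a^T x = 15.0
  y^{k+1} = 0.0 + 0.25*15.0 = 3.75
Step 2: y^k = 3.75, reduced costs: (-2.5, -2.25)
  x^k = (5.0, 5.0), subgradient = b - a^T x = -10.0
  y^{k+1} = 3.75 + 0.25*-10.0 = 1.25
Dual objective at y_2 = 1.25: reduced costs (2.5, 5.25), box minimizer x = (0.0, 0.0)
g(y_2) = b*y + (c1 - a1*y)*x1 + (c2 - a2*y)*x2 = 15*1.25 + 2.5*0.0 + 5.25*0.0 = 18.75 + 0.0 + 0.0 = 18.75


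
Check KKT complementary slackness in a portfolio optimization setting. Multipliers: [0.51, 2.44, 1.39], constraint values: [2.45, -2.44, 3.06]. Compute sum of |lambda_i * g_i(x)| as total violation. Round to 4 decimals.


KKT complementary slackness check:
lambda_1 * g_1 = 0.51 * 2.45 = 1.2495
lambda_2 * g_2 = 2.44 * -2.44 = -5.9536
lambda_3 * g_3 = 1.39 * 3.06 = 4.2534
Total violation = 1.2495 + 5.9536 + 4.2534 = 11.4565


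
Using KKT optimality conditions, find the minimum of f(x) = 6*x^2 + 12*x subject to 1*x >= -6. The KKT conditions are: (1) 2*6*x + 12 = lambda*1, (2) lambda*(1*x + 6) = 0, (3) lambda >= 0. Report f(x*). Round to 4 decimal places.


Step 1: Try lambda = 0 (constraint inactive).
Stationarity: 2*6*x + 12 = 0
x* = -12/(2*6) = -1.0
Check constraint: 1*-1.0 = -1.0 >= -6 -- satisfied.
Step 2: Compute optimal value.
f(x*) = 6*(-1.0)^2 + 12*(-1.0) = -6.0


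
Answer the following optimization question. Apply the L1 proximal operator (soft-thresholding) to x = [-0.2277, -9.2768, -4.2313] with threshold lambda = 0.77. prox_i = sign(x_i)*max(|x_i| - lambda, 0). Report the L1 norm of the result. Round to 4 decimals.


Soft-thresholding with lambda = 0.77:
prox(-0.2277) = sign(-0.2277)*max(|-0.2277| - 0.77, 0) = 0.0
prox(-9.2768) = sign(-9.2768)*max(|-9.2768| - 0.77, 0) = -8.5068
prox(-4.2313) = sign(-4.2313)*max(|-4.2313| - 0.77, 0) = -3.4613
prox(x) = [0.0, -8.5068, -3.4613]
||prox(x)||_1 = 0.0 + 8.5068 + 3.4613 = 11.9681


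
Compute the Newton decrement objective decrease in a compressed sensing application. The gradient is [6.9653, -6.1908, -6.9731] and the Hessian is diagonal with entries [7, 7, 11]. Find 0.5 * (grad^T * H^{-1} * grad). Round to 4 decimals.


Step 1: H is diagonal, so H^(-1) * g = [0.995, -0.8844, -0.6339].
Step 2: g^T H^(-1) g = sum_i g_i^2 / H_ii
  = (6.9653)^2/7 + (-6.1908)^2/7 + (-6.9731)^2/11
  = 6.9308 + 5.4751 + 4.4204 = 16.8263
Step 3: Objective decrease = 0.5 * g^T H^(-1) g = 8.4131


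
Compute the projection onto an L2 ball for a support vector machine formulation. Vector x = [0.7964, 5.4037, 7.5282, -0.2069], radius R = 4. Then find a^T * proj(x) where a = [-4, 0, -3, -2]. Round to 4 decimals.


Step 1: Compute ||x|| (intermediates to 6 decimals).
||x|| = sqrt(0.7964^2 + 5.4037^2 + 7.5282^2 + (-0.2069)^2) = 9.30327
Step 2: Project.
Since ||x|| > R, scale = R/||x|| = 4/9.30327 = 0.429956, proj(x) = scale * x
proj(x) = [0.342417, 2.323353, 3.236795, -0.088958]
Step 3: Dot product.
a^T * proj(x) = -4*0.342417 + 0*2.323353 - 3*3.236795 - 2*(-0.088958) = -10.9021


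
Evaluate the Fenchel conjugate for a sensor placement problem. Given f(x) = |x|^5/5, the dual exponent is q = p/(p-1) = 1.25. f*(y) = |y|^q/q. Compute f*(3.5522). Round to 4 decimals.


The conjugate exponent q satisfies 1/p + 1/q = 1.
p = 5, so q = 5/(5 - 1) = 1.25
|y|^q = 3.5522^1.25 = 4.8767
f*(3.5522) = 4.8767 / 1.25 = 3.9013


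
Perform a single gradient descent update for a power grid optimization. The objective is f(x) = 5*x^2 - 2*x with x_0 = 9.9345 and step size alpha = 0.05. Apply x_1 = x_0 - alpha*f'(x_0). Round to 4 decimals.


We compute the gradient at x_0 and apply the update.
f'(x) = 10*x - 2
f'(9.9345) = 10*9.9345 - 2 = 97.345
x_1 = 9.9345 - 0.05*97.345 = 5.0673


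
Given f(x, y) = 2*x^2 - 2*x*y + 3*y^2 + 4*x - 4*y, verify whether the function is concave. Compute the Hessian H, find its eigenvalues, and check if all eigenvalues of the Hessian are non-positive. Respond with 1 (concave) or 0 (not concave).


The Hessian of f(x,y) = 2*x^2 - 2*x*y + 3*y^2 + 4*x - 4*y is:
H = [[4, -2], [-2, 6]]
Trace = 4 + 6 = 10
Determinant = 4*6 - (-2)^2 = 20
Discriminant = (10)^2 - 4*20 = 20.0
Eigenvalues: lambda_1 = 2.7639, lambda_2 = 7.2361
The function is not concave.

0


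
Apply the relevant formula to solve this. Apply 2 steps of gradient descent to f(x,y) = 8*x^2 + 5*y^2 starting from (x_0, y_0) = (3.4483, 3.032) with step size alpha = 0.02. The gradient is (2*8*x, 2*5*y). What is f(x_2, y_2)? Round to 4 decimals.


Gradient descent on f(x,y) = 8*x^2 + 5*y^2.
Starting point: (3.4483, 3.032), alpha = 0.02
Step 1: grad_x = 2*8*3.4483 = 55.1728, grad_y = 2*5*3.032 = 30.32
  x_1 = 3.4483 - 0.02*55.1728 = 2.3448
  y_1 = 3.032 - 0.02*30.32 = 2.4256
Step 2: grad_x = 2*8*2.3448 = 37.5175, grad_y = 2*5*2.4256 = 24.256
  x_2 = 2.3448 - 0.02*37.5175 = 1.5945
  y_2 = 2.4256 - 0.02*24.256 = 1.9405
f(1.5945, 1.9405) = 8*1.5945^2 + 5*1.9405^2 = 39.1666


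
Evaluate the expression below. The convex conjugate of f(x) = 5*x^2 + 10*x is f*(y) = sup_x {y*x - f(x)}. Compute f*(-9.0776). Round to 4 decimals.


f*(y) = sup_x {y*x - a*x^2 - b*x} = sup_x {(y-b)*x - a*x^2}
FOC: (y - b) - 2a*x = 0 => x* = (y - b)/(2a)
x* = (-9.0776 - 10)/(2*5) = -1.9078
f*(-9.0776) = (y-b)^2/(4a) = (-9.0776 - 10)^2/(4*5)
= 363.9548/20 = 18.1977


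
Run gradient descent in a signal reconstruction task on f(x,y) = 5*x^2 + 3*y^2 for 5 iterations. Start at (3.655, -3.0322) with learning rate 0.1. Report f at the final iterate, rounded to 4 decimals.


Gradient descent on f(x,y) = 5*x^2 + 3*y^2.
Starting point: (3.655, -3.0322), alpha = 0.1
Step 1: grad_x = 2*5*3.655 = 36.55, grad_y = 2*3*-3.0322 = -18.1932
  x_1 = 3.655 - 0.1*36.55 = 0.0
  y_1 = -3.0322 - 0.1*-18.1932 = -1.2129
Step 2: grad_x = 2*5*0.0 = 0.0, grad_y = 2*3*-1.2129 = -7.2773
  x_2 = 0.0 - 0.1*0.0 = 0.0
  y_2 = -1.2129 - 0.1*-7.2773 = -0.4852
Step 3: grad_x = 2*5*0.0 = 0.0, grad_y = 2*3*-0.4852 = -2.9109
  x_3 = 0.0 - 0.1*0.0 = 0.0
  y_3 = -0.4852 - 0.1*-2.9109 = -0.1941
Step 4: grad_x = 2*5*0.0 = 0.0, grad_y = 2*3*-0.1941 = -1.1644
  x_4 = 0.0 - 0.1*0.0 = 0.0
  y_4 = -0.1941 - 0.1*-1.1644 = -0.0776
Step 5: grad_x = 2*5*0.0 = 0.0, grad_y = 2*3*-0.0776 = -0.4657
  x_5 = 0.0 - 0.1*0.0 = 0.0
  y_5 = -0.0776 - 0.1*-0.4657 = -0.031
f(0.0, -0.031) = 5*0.0^2 + 3*(-0.031)^2 = 0.0029


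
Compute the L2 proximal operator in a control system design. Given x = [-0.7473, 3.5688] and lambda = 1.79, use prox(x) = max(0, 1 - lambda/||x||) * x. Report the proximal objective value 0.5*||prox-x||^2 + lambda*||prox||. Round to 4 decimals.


Step 1: Compute ||x||.
||x|| = 3.6462
Step 2: Compute scaling factor.
scale = max(0, 1 - 1.79/3.6462) = 0.5091
Step 3: prox(x) = [-0.3804, 1.8168]
||prox(x)|| = 1.8562
Step 4: Proximal objective.
0.5*||prox-x||^2 = 1.6021
lambda*||prox|| = 3.3226
Total = 4.9247


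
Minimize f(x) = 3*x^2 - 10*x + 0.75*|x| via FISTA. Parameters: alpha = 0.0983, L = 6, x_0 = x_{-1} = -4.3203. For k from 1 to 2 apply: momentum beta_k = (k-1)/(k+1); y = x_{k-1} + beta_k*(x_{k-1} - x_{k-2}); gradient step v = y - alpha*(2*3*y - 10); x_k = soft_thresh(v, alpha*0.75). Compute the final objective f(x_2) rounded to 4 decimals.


FISTA on f(x) = 3*x^2 - 10*x + 0.75*|x|
L = 6, alpha = 0.0983
Iteration 1: beta = 0.0, y = -4.3203 + 0.0*(-4.3203 + 4.3203) = -4.3203
  grad(y) = -35.9218, v = y - alpha*grad = -0.7892
  prox(v) = soft_thresh(-0.7892, 0.0737) = -0.7155
Iteration 2: beta = 0.3333, y = -0.7155 + 0.3333*(-0.7155 + 4.3203) = 0.4862
  grad(y) = -7.0831, v = y - alpha*grad = 1.1824
  prox(v) = soft_thresh(1.1824, 0.0737) = 1.1087
f(x_2) = 3*1.1087^2 - 10*1.1087 + 0.75*|1.1087| = -6.5678


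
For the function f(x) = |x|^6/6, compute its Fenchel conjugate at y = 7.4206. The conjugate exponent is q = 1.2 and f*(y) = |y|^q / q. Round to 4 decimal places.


The conjugate exponent q satisfies 1/p + 1/q = 1.
p = 6, so q = 6/(6 - 1) = 1.2
|y|^q = 7.4206^1.2 = 11.0797
f*(7.4206) = 11.0797 / 1.2 = 9.2331


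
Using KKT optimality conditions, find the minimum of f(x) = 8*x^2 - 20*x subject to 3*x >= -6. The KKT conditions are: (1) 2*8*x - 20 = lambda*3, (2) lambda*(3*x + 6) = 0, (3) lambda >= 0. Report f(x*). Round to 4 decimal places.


Step 1: Try lambda = 0 (constraint inactive).
Stationarity: 2*8*x - 20 = 0
x* = 20/(2*8) = 1.25
Check constraint: 3*1.25 = 3.75 >= -6 -- satisfied.
Step 2: Compute optimal value.
f(x*) = 8*1.25^2 - 20*1.25 = -12.5


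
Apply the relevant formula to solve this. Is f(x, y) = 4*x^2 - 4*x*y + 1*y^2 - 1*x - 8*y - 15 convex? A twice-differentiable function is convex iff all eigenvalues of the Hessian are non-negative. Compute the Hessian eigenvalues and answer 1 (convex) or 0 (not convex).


The Hessian of f(x,y) = 4*x^2 - 4*x*y + 1*y^2 - 1*x - 8*y - 15 is:
H = [[8, -4], [-4, 2]]
Trace = 8 + 2 = 10
Determinant = 8*2 - (-4)^2 = 0
Discriminant = (10)^2 - 4*0 = 100.0
Eigenvalues: lambda_1 = 0.0, lambda_2 = 10.0
The function is convex.

1


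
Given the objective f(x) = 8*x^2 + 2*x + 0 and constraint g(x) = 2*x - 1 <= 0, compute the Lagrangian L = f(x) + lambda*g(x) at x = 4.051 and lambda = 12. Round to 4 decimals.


Step 1: Evaluate f(x).
f(4.051) = 8*4.051^2 + 2*4.051 + 0 = 139.3868
Step 2: Evaluate g(x).
g(4.051) = 2*4.051 - 1 = 7.102
Step 3: Compute Lagrangian.
L = 139.3868 + 12*7.102 = 224.6108


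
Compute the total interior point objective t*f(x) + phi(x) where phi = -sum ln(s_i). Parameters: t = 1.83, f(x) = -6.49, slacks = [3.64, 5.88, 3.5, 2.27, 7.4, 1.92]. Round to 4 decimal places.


Step 1: Compute log-barrier.
ln values: [1.292, 1.7716, 1.2528, 0.8198, 2.0015, 0.6523]
phi = -(1.292 + 1.7716 + 1.2528 + 0.8198 + 2.0015 + 0.6523) = -7.7899
Step 2: Compute augmented objective.
t*f(x) = 1.83*-6.49 = -11.8767
Total = -11.8767 - 7.7899 = -19.6666


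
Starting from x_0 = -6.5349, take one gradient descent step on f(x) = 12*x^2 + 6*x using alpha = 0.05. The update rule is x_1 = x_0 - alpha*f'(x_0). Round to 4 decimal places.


We compute the gradient at x_0 and apply the update.
f'(x) = 24*x + 6
f'(-6.5349) = 24*-6.5349 + 6 = -150.8376
x_1 = -6.5349 - 0.05*-150.8376 = 1.007


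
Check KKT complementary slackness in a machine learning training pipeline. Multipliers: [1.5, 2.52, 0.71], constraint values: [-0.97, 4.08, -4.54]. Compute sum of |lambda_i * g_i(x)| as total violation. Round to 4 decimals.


KKT complementary slackness check:
lambda_1 * g_1 = 1.5 * -0.97 = -1.455
lambda_2 * g_2 = 2.52 * 4.08 = 10.2816
lambda_3 * g_3 = 0.71 * -4.54 = -3.2234
Total violation = 1.455 + 10.2816 + 3.2234 = 14.96


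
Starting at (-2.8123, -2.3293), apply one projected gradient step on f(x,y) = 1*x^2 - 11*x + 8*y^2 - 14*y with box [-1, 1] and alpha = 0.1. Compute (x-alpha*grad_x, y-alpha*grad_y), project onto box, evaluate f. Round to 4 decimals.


Step 1: Compute gradient at (-2.8123, -2.3293).
grad_x = 2*1*-2.8123 - 11 = -16.6246
grad_y = 2*8*-2.3293 - 14 = -51.2688
Step 2: Gradient step.
x_raw = -2.8123 - 0.1*-16.6246 = -1.1498
y_raw = -2.3293 - 0.1*-51.2688 = 2.7976
Step 3: Project onto [-1, 1].
x_proj = clip(-1.1498) = -1.0
y_proj = clip(2.7976) = 1.0
Step 4: Evaluate f.
f(-1.0, 1.0) = 6.0


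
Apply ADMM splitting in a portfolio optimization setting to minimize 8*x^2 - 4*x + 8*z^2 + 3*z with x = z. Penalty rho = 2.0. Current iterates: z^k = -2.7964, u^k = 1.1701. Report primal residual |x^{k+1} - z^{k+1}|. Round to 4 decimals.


ADMM iteration with rho = 2.0, z^k = -2.7964, u^k = 1.1701
Step 1: x-update.
Minimize 8*x^2 - 4*x + (2.0/2)*(x + 2.7964 + 1.1701)^2
FOC: (2*8 + 2.0)*x = 4 + 2.0*(-2.7964 - 1.1701)
x^{k+1} = -0.2185
Step 2: z-update.
Minimize 8*z^2 + 3*z + (2.0/2)*(-0.2185 - z + 1.1701)^2
FOC: (2*8 + 2.0)*z = -3 + 2.0*(-0.2185 + 1.1701)
z^{k+1} = -0.0609
Step 3: u-update.
u^{k+1} = 1.1701 - 0.2185 + 0.0609 = 1.0125
Step 4: Primal residual = |-0.2185 + 0.0609| = 0.1576


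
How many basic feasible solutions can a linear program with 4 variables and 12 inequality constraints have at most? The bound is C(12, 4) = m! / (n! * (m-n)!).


Each vertex corresponds to some choice of n active constraints out of m, so the number of vertices is at most C(m, n) = m! / (n!(m-n)!).
m = 12, n = 4
Numerator: 12 * 11 * 10 * 9
Denominator: 4! = 24
C(12, 4) = 495


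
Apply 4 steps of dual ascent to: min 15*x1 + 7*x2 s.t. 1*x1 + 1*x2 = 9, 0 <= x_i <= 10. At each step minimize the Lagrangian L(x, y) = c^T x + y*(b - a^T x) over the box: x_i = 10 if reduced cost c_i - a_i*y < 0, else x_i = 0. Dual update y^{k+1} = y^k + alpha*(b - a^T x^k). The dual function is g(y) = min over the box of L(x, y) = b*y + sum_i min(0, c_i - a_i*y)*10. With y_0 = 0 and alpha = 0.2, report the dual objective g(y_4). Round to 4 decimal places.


Dual ascent for LP: min 15*x1 + 7*x2, 1*x1 + 1*x2 = 9, 0 <= x_i <= 10
Step 1: y^k = 0.0, reduced costs: (15.0, 7.0)
  x^k = (0.0, 0.0), subgradient = b - a^T x = 9.0
  y^{k+1} = 0.0 + 0.2*9.0 = 1.8
Step 2: y^k = 1.8, reduced costs: (13.2, 5.2)
  x^k = (0.0, 0.0), subgradient = b - a^T x = 9.0
  y^{k+1} = 1.8 + 0.2*9.0 = 3.6
Step 3: y^k = 3.6, reduced costs: (11.4, 3.4)
  x^k = (0.0, 0.0), subgradient = b - a^T x = 9.0
  y^{k+1} = 3.6 + 0.2*9.0 = 5.4
Step 4: y^k = 5.4, reduced costs: (9.6, 1.6)
  x^k = (0.0, 0.0), subgradient = b - a^T x = 9.0
  y^{k+1} = 5.4 + 0.2*9.0 = 7.2
Dual objective at y_4 = 7.2: reduced costs (7.8, -0.2), box minimizer x = (0.0, 10.0)
g(y_4) = b*y + (c1 - a1*y)*x1 + (c2 - a2*y)*x2 = 9*7.2 + 7.8*0.0 + (-0.2)*10.0 = 64.8 + 0.0 - 2.0 = 62.8


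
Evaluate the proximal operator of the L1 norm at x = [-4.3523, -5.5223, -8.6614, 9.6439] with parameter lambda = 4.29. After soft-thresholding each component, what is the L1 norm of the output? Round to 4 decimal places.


Soft-thresholding with lambda = 4.29:
prox(-4.3523) = sign(-4.3523)*max(|-4.3523| - 4.29, 0) = -0.0623
prox(-5.5223) = sign(-5.5223)*max(|-5.5223| - 4.29, 0) = -1.2323
prox(-8.6614) = sign(-8.6614)*max(|-8.6614| - 4.29, 0) = -4.3714
prox(9.6439) = sign(9.6439)*max(|9.6439| - 4.29, 0) = 5.3539
prox(x) = [-0.0623, -1.2323, -4.3714, 5.3539]
||prox(x)||_1 = 0.0623 + 1.2323 + 4.3714 + 5.3539 = 11.0199


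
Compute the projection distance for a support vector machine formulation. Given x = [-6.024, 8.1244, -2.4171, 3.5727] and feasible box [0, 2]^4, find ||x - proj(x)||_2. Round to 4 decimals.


Project each component onto [0, 2].
clip(-6.024) = 0.0, clip(8.1244) = 2.0, clip(-2.4171) = 0.0, clip(3.5727) = 2.0
Projection = [0.0, 2.0, 0.0, 2.0]
Squared diffs: [36.2886, 37.5083, 5.8424, 2.4734]
Distance = sqrt(82.1127) = 9.0616


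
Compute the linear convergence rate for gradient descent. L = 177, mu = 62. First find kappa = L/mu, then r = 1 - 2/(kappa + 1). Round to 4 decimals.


Step 1: Compute the condition number.
kappa = L/mu = 177/62 = 2.8548
Step 2: Compute the convergence rate.
r = 1 - 2/(kappa + 1) = 1 - 2*mu/(L + mu) = (L - mu)/(L + mu) = 115/239 = 0.4812


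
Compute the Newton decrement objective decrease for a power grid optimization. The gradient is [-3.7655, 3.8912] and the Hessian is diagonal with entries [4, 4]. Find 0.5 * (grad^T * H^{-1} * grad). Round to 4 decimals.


Step 1: H is diagonal, so H^(-1) * g = [-0.9414, 0.9728].
Step 2: g^T H^(-1) g = sum_i g_i^2 / H_ii
  = (-3.7655)^2/4 + (3.8912)^2/4
  = 3.5447 + 3.7854 = 7.3301
Step 3: Objective decrease = 0.5 * g^T H^(-1) g = 3.6651


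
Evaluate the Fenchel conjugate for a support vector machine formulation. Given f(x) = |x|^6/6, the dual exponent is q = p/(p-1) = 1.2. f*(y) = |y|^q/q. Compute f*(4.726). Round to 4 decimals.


The conjugate exponent q satisfies 1/p + 1/q = 1.
p = 6, so q = 6/(6 - 1) = 1.2
|y|^q = 4.726^1.2 = 6.4475
f*(4.726) = 6.4475 / 1.2 = 5.3729


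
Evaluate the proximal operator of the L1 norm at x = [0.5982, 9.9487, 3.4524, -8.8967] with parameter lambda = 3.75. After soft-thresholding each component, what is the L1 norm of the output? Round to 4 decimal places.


Soft-thresholding with lambda = 3.75:
prox(0.5982) = sign(0.5982)*max(|0.5982| - 3.75, 0) = 0.0
prox(9.9487) = sign(9.9487)*max(|9.9487| - 3.75, 0) = 6.1987
prox(3.4524) = sign(3.4524)*max(|3.4524| - 3.75, 0) = 0.0
prox(-8.8967) = sign(-8.8967)*max(|-8.8967| - 3.75, 0) = -5.1467
prox(x) = [0.0, 6.1987, 0.0, -5.1467]
||prox(x)||_1 = 0.0 + 6.1987 + 0.0 + 5.1467 = 11.3454


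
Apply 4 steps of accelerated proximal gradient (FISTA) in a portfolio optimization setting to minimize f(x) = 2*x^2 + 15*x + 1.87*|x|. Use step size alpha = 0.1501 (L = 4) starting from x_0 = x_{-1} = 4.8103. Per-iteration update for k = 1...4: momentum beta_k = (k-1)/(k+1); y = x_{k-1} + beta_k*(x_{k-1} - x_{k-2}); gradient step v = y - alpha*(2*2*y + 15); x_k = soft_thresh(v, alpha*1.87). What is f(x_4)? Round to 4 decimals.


FISTA on f(x) = 2*x^2 + 15*x + 1.87*|x|
L = 4, alpha = 0.1501
Iteration 1: beta = 0.0, y = 4.8103 + 0.0*(4.8103 - 4.8103) = 4.8103
  grad(y) = 34.2412, v = y - alpha*grad = -0.3293
  prox(v) = soft_thresh(-0.3293, 0.2807) = -0.0486
Iteration 2: beta = 0.3333, y = -0.0486 + 0.3333*(-0.0486 - 4.8103) = -1.6683
  grad(y) = 8.327, v = y - alpha*grad = -2.9181
  prox(v) = soft_thresh(-2.9181, 0.2807) = -2.6374
Iteration 3: beta = 0.5, y = -2.6374 + 0.5*(-2.6374 + 0.0486) = -3.9319
  grad(y) = -0.7275, v = y - alpha*grad = -3.8227
  prox(v) = soft_thresh(-3.8227, 0.2807) = -3.542
Iteration 4: beta = 0.6, y = -3.542 + 0.6*(-3.542 + 2.6374) = -4.0847
  grad(y) = -1.3388, v = y - alpha*grad = -3.8837
  prox(v) = soft_thresh(-3.8837, 0.2807) = -3.6031
f(x_4) = 2*(-3.6031)^2 + 15*(-3.6031) + 1.87*|-3.6031| = -21.3441


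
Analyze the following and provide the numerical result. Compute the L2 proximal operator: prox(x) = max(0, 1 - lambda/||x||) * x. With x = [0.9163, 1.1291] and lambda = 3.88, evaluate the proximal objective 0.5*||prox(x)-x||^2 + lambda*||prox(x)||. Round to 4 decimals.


Step 1: Compute ||x||.
||x|| = 1.4541
Step 2: Compute scaling factor.
scale = max(0, 1 - 3.88/1.4541) = 0.0
Step 3: prox(x) = [0.0, 0.0]
||prox(x)|| = 0.0
Step 4: Proximal objective.
0.5*||prox-x||^2 = 1.0572
lambda*||prox|| = 0.0
Total = 1.0572


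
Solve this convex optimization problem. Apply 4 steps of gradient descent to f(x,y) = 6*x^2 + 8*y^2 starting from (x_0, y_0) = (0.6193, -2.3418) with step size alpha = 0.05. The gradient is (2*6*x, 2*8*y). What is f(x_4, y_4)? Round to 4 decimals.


Gradient descent on f(x,y) = 6*x^2 + 8*y^2.
Starting point: (0.6193, -2.3418), alpha = 0.05
Step 1: grad_x = 2*6*0.6193 = 7.4316, grad_y = 2*8*-2.3418 = -37.4688
  x_1 = 0.6193 - 0.05*7.4316 = 0.2477
  y_1 = -2.3418 - 0.05*-37.4688 = -0.4684
Step 2: grad_x = 2*6*0.2477 = 2.9726, grad_y = 2*8*-0.4684 = -7.4938
  x_2 = 0.2477 - 0.05*2.9726 = 0.0991
  y_2 = -0.4684 - 0.05*-7.4938 = -0.0937
Step 3: grad_x = 2*6*0.0991 = 1.1891, grad_y = 2*8*-0.0937 = -1.4988
  x_3 = 0.0991 - 0.05*1.1891 = 0.0396
  y_3 = -0.0937 - 0.05*-1.4988 = -0.0187
Step 4: grad_x = 2*6*0.0396 = 0.4756, grad_y = 2*8*-0.0187 = -0.2998
  x_4 = 0.0396 - 0.05*0.4756 = 0.0159
  y_4 = -0.0187 - 0.05*-0.2998 = -0.0037
f(0.0159, -0.0037) = 6*0.0159^2 + 8*(-0.0037)^2 = 0.0016


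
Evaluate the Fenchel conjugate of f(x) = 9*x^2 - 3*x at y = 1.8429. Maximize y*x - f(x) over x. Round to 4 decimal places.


f*(y) = sup_x {y*x - a*x^2 - b*x} = sup_x {(y-b)*x - a*x^2}
FOC: (y - b) - 2a*x = 0 => x* = (y - b)/(2a)
x* = (1.8429 + 3)/(2*9) = 0.2691
f*(1.8429) = (y-b)^2/(4a) = (1.8429 + 3)^2/(4*9)
= 23.4537/36 = 0.6515


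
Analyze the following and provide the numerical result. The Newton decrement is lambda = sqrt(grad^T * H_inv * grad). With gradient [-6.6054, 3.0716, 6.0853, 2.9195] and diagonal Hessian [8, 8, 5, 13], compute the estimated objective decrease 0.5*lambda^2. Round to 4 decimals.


Step 1: H is diagonal, so H^(-1) * g = [-0.8257, 0.384, 1.2171, 0.2246].
Step 2: g^T H^(-1) g = sum_i g_i^2 / H_ii
  = (-6.6054)^2/8 + (3.0716)^2/8 + (6.0853)^2/5 + (2.9195)^2/13
  = 5.4539 + 1.1793 + 7.4062 + 0.6557 = 14.6951
Step 3: Objective decrease = 0.5 * g^T H^(-1) g = 7.3475


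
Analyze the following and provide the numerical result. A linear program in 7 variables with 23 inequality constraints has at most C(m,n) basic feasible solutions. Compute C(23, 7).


Each vertex corresponds to some choice of n active constraints out of m, so the number of vertices is at most C(m, n) = m! / (n!(m-n)!).
m = 23, n = 7
Numerator: 23 * 22 * 21 * 20 * 19 * 18 * 17
Denominator: 7! = 5040
C(23, 7) = 245157


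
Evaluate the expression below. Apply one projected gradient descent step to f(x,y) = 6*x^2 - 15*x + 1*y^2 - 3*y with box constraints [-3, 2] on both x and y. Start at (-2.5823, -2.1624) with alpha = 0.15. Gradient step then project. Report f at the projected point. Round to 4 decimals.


Step 1: Compute gradient at (-2.5823, -2.1624).
grad_x = 2*6*-2.5823 - 15 = -45.9876
grad_y = 2*1*-2.1624 - 3 = -7.3248
Step 2: Gradient step.
x_raw = -2.5823 - 0.15*-45.9876 = 4.3158
y_raw = -2.1624 - 0.15*-7.3248 = -1.0637
Step 3: Project onto [-3, 2].
x_proj = clip(4.3158) = 2.0
y_proj = clip(-1.0637) = -1.0637
Step 4: Evaluate f.
f(2.0, -1.0637) = -1.6775


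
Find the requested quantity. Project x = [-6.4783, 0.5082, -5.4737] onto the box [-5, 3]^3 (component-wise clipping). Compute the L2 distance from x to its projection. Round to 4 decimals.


Project each component onto [-5, 3].
clip(-6.4783) = -5.0, clip(0.5082) = 0.5082, clip(-5.4737) = -5.0
Projection = [-5.0, 0.5082, -5.0]
Squared diffs: [2.1854, 0.0, 0.2244]
Distance = sqrt(2.4098) = 1.5523


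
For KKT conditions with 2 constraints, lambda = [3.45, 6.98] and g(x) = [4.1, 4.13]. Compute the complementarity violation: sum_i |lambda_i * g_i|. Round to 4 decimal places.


KKT complementary slackness check:
lambda_1 * g_1 = 3.45 * 4.1 = 14.145
lambda_2 * g_2 = 6.98 * 4.13 = 28.8274
Total violation = 14.145 + 28.8274 = 42.9724


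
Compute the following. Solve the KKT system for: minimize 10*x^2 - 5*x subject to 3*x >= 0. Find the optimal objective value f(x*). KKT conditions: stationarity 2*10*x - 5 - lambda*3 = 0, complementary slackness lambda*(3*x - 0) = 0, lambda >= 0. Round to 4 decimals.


Step 1: Try lambda = 0 (constraint inactive).
Stationarity: 2*10*x - 5 = 0
x* = 5/(2*10) = 0.25
Check constraint: 3*0.25 = 0.75 >= 0 -- satisfied.
Step 2: Compute optimal value.
f(x*) = 10*0.25^2 - 5*0.25 = -0.625


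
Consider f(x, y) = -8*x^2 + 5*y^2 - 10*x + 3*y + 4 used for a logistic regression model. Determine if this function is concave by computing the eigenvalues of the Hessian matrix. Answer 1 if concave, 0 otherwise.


The Hessian of f(x,y) = -8*x^2 + 5*y^2 - 10*x + 3*y + 4 is:
H = [[-16, 0], [0, 10]]
Trace = -16 + 10 = -6
Determinant = -16*10 - (0)^2 = -160
Discriminant = (-6)^2 - 4*-160 = 676.0
Eigenvalues: lambda_1 = -16.0, lambda_2 = 10.0
The function is not concave.

0


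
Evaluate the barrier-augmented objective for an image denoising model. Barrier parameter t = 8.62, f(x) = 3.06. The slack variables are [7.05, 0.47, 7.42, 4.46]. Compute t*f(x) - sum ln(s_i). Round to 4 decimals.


Step 1: Compute log-barrier.
ln values: [1.953, -0.755, 2.0042, 1.4951]
phi = -(1.953 - 0.755 + 2.0042 + 1.4951) = -4.6973
Step 2: Compute augmented objective.
t*f(x) = 8.62*3.06 = 26.3772
Total = 26.3772 - 4.6973 = 21.6799


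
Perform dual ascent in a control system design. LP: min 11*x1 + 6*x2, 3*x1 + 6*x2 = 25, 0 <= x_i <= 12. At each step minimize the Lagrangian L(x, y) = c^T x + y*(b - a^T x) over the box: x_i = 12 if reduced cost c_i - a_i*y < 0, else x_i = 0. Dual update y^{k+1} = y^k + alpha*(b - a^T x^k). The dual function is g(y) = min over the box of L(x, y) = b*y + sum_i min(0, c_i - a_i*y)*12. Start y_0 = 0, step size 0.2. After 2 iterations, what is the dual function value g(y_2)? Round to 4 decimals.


Dual ascent for LP: min 11*x1 + 6*x2, 3*x1 + 6*x2 = 25, 0 <= x_i <= 12
Step 1: y^k = 0.0, reduced costs: (11.0, 6.0)
  x^k = (0.0, 0.0), subgradient = b - a^T x = 25.0
  y^{k+1} = 0.0 + 0.2*25.0 = 5.0
Step 2: y^k = 5.0, reduced costs: (-4.0, -24.0)
  x^k = (12.0, 12.0), subgradient = b - a^T x = -83.0
  y^{k+1} = 5.0 + 0.2*-83.0 = -11.6
Dual objective at y_2 = -11.6: reduced costs (45.8, 75.6), box minimizer x = (0.0, 0.0)
g(y_2) = b*y + (c1 - a1*y)*x1 + (c2 - a2*y)*x2 = 25*(-11.6) + 45.8*0.0 + 75.6*0.0 = -290.0 + 0.0 + 0.0 = -290.0
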